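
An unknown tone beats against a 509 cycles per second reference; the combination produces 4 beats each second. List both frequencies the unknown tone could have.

|f − 509| = 4, so f = 509 ± 4.

505 Hz or 513 Hz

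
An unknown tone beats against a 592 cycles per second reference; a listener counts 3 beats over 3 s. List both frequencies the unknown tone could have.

Beat frequency = 3/3 = 1 Hz.
|f − 592| = 1, so f = 592 ± 1.

591 Hz or 593 Hz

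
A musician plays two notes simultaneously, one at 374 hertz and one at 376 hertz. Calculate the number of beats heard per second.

f_beat = |f₁ − f₂|.
|374 − 376| = 2 Hz.

2 Hz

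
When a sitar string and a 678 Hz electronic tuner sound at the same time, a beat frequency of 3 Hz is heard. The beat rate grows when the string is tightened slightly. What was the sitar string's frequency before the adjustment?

681 Hz

|f − 678| = 3, so the sitar string was at either 675 Hz or 681 Hz.
Increasing tension raises a string's frequency; the adjustment raises the sitar string's frequency.
The beat rate rose, so the adjustment moved the sitar string further from 678 Hz — it was already above the reference.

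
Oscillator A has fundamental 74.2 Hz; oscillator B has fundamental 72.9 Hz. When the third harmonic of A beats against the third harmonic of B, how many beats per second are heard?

3.9 Hz

Third harmonic of the first: 3·74.2 = 222.6 Hz.
Third harmonic of the second: 3·72.9 = 218.7 Hz.
f_beat = |222.6 − 218.7| = 3.9 Hz.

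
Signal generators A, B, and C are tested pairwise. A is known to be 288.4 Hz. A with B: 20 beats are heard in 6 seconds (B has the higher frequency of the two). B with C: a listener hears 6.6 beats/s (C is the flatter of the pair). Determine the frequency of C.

A–B: Beat frequency = 20/6 = 3.3333 Hz.
B is above A, so f_B = 288.4 + 3.3333 = 291.7333 Hz.
C is below B, so f_C = 291.7333 − 6.6 = 285.1333 Hz.

285.1333 Hz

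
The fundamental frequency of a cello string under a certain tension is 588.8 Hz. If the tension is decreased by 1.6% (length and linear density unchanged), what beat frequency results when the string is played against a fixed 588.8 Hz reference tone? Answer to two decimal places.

4.73 Hz

For a string, f ∝ √T, so the new frequency is 588.8·√0.984 = 584.0706 Hz.
f_beat = |584.0706 − 588.8| = 4.73 Hz.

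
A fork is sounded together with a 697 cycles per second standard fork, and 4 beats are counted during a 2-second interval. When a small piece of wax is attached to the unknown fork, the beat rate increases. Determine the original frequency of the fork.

Beat frequency = 4/2 = 2 Hz.
|f − 697| = 2, so the fork was at either 695 Hz or 699 Hz.
Loading a fork with wax lowers its frequency; the adjustment lowers the fork's frequency.
The beat rate rose, so the adjustment moved the fork further from 697 Hz — it was already below the reference.

695 Hz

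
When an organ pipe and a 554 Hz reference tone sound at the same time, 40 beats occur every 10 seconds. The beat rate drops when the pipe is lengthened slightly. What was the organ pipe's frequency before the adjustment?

558 Hz

Beat frequency = 40/10 = 4 Hz.
|f − 554| = 4, so the organ pipe was at either 550 Hz or 558 Hz.
A longer pipe has a lower fundamental; the adjustment lowers the organ pipe's frequency.
The beat rate fell, so the adjustment moved the organ pipe toward 554 Hz — it must have started above the reference.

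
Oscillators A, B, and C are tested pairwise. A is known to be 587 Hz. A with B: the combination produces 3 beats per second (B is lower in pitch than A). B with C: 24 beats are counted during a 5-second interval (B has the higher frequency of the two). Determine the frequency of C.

579.2 Hz

B is below A, so f_B = 587 − 3 = 584 Hz.
B–C: Beat frequency = 24/5 = 4.8 Hz.
C is below B, so f_C = 584 − 4.8 = 579.2 Hz.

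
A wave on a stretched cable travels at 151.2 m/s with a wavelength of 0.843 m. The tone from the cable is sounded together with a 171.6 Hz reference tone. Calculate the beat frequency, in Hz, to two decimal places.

Source frequency f = v/λ = 151.2/0.843 = 179.3594 Hz.
f_beat = |179.3594 − 171.6| = 7.76 Hz.

7.76 Hz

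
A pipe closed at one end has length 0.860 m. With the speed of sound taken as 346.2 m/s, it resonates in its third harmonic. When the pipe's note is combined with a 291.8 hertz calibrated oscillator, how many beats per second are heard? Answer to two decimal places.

10.12 Hz

Closed pipe (odd harmonics): f_n = n·v/(4L) = 3·346.2/(4·0.860) = 301.9186 Hz.
f_beat = |301.9186 − 291.8| = 10.12 Hz.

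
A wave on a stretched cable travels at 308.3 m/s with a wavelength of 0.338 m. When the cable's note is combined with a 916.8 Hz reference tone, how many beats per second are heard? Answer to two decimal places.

Source frequency f = v/λ = 308.3/0.338 = 912.1302 Hz.
f_beat = |912.1302 − 916.8| = 4.67 Hz.

4.67 Hz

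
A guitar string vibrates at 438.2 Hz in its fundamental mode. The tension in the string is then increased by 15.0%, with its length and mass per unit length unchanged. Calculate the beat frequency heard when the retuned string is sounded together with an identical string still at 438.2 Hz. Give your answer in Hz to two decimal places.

For a string, f ∝ √T, so the new frequency is 438.2·√1.150 = 469.9171 Hz.
f_beat = |469.9171 − 438.2| = 31.72 Hz.

31.72 Hz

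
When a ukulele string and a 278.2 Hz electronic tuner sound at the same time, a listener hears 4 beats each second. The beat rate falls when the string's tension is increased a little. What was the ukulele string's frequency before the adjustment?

274.2 Hz

|f − 278.2| = 4, so the ukulele string was at either 274.2 Hz or 282.2 Hz.
Higher tension means higher frequency; the adjustment raises the ukulele string's frequency.
The beat rate fell, so the adjustment moved the ukulele string toward 278.2 Hz — it must have started below the reference.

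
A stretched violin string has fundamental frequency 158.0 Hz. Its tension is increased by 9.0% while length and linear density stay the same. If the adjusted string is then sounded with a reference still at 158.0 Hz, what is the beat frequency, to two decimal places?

6.96 Hz

For a string, f ∝ √T, so the new frequency is 158.0·√1.090 = 164.9568 Hz.
f_beat = |164.9568 − 158.0| = 6.96 Hz.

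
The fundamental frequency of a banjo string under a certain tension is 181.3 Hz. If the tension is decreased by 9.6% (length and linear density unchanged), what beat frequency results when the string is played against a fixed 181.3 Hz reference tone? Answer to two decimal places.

8.92 Hz

For a string, f ∝ √T, so the new frequency is 181.3·√0.904 = 172.3781 Hz.
f_beat = |172.3781 − 181.3| = 8.92 Hz.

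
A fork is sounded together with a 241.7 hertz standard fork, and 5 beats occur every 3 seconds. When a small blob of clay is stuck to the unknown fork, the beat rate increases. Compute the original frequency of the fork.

240.0333 Hz

Beat frequency = 5/3 = 1.6667 Hz.
|f − 241.7| = 1.6667, so the fork was at either 240.0333 Hz or 243.3667 Hz.
Adding mass to a fork lowers its frequency; the adjustment lowers the fork's frequency.
The beat rate rose, so the adjustment moved the fork further from 241.7 Hz — it was already below the reference.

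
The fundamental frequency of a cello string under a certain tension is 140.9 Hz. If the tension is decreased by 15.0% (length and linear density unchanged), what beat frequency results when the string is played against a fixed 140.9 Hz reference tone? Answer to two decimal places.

For a string, f ∝ √T, so the new frequency is 140.9·√0.850 = 129.9034 Hz.
f_beat = |129.9034 − 140.9| = 11.00 Hz.

11.00 Hz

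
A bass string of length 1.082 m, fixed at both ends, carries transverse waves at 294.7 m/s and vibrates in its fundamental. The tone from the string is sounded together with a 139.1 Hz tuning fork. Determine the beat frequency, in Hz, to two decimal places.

2.92 Hz

For a string fixed at both ends, f_n = n·v/(2L) = 1·294.7/(2·1.082) = 136.1830 Hz.
f_beat = |136.1830 − 139.1| = 2.92 Hz.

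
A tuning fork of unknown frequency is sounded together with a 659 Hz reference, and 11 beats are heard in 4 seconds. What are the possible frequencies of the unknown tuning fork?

656.25 Hz or 661.75 Hz

Beat frequency = 11/4 = 2.75 Hz.
|f − 659| = 2.75, so f = 659 ± 2.75.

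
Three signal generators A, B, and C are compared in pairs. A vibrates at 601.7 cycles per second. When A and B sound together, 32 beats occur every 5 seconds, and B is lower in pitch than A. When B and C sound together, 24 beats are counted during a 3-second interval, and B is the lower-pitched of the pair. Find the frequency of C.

A–B: Beat frequency = 32/5 = 6.4 Hz.
B is below A, so f_B = 601.7 − 6.4 = 595.3 Hz.
B–C: Beat frequency = 24/3 = 8 Hz.
C is above B, so f_C = 595.3 + 8 = 603.3 Hz.

603.3 Hz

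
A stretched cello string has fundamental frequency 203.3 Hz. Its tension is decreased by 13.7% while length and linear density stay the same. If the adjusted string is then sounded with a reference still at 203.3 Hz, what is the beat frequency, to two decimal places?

For a string, f ∝ √T, so the new frequency is 203.3·√0.863 = 188.8612 Hz.
f_beat = |188.8612 − 203.3| = 14.44 Hz.

14.44 Hz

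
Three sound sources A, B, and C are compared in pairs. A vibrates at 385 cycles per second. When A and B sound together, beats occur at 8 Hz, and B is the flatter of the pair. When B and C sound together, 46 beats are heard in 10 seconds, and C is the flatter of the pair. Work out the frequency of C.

B is below A, so f_B = 385 − 8 = 377 Hz.
B–C: Beat frequency = 46/10 = 4.6 Hz.
C is below B, so f_C = 377 − 4.6 = 372.4 Hz.

372.4 Hz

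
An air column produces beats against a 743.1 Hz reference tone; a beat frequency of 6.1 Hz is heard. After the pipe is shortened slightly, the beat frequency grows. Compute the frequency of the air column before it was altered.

|f − 743.1| = 6.1, so the air column was at either 737 Hz or 749.2 Hz.
A shorter pipe has a higher fundamental; the adjustment raises the air column's frequency.
The beat rate rose, so the adjustment moved the air column further from 743.1 Hz — it was already above the reference.

749.2 Hz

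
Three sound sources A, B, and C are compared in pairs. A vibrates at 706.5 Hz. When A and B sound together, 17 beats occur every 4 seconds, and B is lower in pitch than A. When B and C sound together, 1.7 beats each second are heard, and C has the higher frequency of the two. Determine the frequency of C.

A–B: Beat frequency = 17/4 = 4.25 Hz.
B is below A, so f_B = 706.5 − 4.25 = 702.25 Hz.
C is above B, so f_C = 702.25 + 1.7 = 703.95 Hz.

703.95 Hz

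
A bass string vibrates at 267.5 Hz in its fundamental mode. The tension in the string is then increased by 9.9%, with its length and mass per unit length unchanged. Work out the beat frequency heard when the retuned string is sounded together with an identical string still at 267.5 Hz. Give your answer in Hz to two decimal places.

12.93 Hz

For a string, f ∝ √T, so the new frequency is 267.5·√1.099 = 280.4288 Hz.
f_beat = |280.4288 − 267.5| = 12.93 Hz.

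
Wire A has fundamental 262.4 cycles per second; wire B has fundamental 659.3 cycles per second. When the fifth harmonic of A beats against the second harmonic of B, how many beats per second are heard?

6.6 Hz

Fifth harmonic of the first: 5·262.4 = 1312.0 Hz.
Second harmonic of the second: 2·659.3 = 1318.6 Hz.
f_beat = |1312.0 − 1318.6| = 6.6 Hz.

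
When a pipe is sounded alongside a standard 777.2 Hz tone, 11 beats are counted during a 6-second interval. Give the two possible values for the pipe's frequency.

775.3667 Hz or 779.0333 Hz

Beat frequency = 11/6 = 1.8333 Hz.
|f − 777.2| = 1.8333, so f = 777.2 ± 1.8333.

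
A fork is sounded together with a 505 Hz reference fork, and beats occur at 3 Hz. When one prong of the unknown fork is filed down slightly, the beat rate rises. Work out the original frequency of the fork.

|f − 505| = 3, so the fork was at either 502 Hz or 508 Hz.
Filing a prong removes mass and raises the fork's frequency; the adjustment raises the fork's frequency.
The beat rate rose, so the adjustment moved the fork further from 505 Hz — it was already above the reference.

508 Hz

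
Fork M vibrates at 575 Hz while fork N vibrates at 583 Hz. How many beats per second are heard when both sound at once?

8 Hz

The beat frequency equals the magnitude of the frequency difference.
|575 − 583| = 8 Hz.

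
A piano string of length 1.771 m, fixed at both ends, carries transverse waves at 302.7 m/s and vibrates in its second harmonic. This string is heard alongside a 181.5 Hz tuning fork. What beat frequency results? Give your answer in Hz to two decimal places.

For a string fixed at both ends, f_n = n·v/(2L) = 2·302.7/(2·1.771) = 170.9204 Hz.
f_beat = |170.9204 − 181.5| = 10.58 Hz.

10.58 Hz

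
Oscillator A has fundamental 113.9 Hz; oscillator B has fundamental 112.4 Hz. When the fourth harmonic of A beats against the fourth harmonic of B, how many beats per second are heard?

Fourth harmonic of the first: 4·113.9 = 455.6 Hz.
Fourth harmonic of the second: 4·112.4 = 449.6 Hz.
f_beat = |455.6 − 449.6| = 6.0 Hz.

6.0 Hz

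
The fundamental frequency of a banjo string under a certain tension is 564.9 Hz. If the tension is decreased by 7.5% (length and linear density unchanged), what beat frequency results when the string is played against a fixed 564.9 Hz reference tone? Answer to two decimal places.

21.60 Hz

For a string, f ∝ √T, so the new frequency is 564.9·√0.925 = 543.3034 Hz.
f_beat = |543.3034 − 564.9| = 21.60 Hz.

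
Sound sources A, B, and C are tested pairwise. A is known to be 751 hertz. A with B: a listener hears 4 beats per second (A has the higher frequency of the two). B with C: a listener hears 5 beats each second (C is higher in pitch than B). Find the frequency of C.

752 Hz

B is below A, so f_B = 751 − 4 = 747 Hz.
C is above B, so f_C = 747 + 5 = 752 Hz.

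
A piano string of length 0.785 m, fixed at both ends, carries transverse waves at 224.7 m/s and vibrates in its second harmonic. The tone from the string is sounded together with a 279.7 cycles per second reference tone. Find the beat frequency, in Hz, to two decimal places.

6.54 Hz

For a string fixed at both ends, f_n = n·v/(2L) = 2·224.7/(2·0.785) = 286.2420 Hz.
f_beat = |286.2420 − 279.7| = 6.54 Hz.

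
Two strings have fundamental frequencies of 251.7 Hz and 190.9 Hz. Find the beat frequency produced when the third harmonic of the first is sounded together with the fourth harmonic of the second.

8.5 Hz

Third harmonic of the first: 3·251.7 = 755.1 Hz.
Fourth harmonic of the second: 4·190.9 = 763.6 Hz.
f_beat = |755.1 − 763.6| = 8.5 Hz.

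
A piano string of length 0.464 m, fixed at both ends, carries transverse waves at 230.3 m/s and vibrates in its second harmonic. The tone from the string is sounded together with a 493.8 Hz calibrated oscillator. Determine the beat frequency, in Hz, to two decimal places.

For a string fixed at both ends, f_n = n·v/(2L) = 2·230.3/(2·0.464) = 496.3362 Hz.
f_beat = |496.3362 − 493.8| = 2.54 Hz.

2.54 Hz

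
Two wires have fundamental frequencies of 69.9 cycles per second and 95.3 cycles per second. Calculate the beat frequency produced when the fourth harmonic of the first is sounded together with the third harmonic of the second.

Fourth harmonic of the first: 4·69.9 = 279.6 Hz.
Third harmonic of the second: 3·95.3 = 285.9 Hz.
f_beat = |279.6 − 285.9| = 6.3 Hz.

6.3 Hz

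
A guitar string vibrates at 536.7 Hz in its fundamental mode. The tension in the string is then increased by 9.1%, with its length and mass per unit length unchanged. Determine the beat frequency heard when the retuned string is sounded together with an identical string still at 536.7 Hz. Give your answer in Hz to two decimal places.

For a string, f ∝ √T, so the new frequency is 536.7·√1.091 = 560.5882 Hz.
f_beat = |560.5882 − 536.7| = 23.89 Hz.

23.89 Hz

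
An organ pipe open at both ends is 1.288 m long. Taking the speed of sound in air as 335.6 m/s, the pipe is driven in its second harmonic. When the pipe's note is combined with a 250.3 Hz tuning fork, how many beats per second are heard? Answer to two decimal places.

Open pipe: f_n = n·v/(2L) = 2·335.6/(2·1.288) = 260.5590 Hz.
f_beat = |260.5590 − 250.3| = 10.26 Hz.

10.26 Hz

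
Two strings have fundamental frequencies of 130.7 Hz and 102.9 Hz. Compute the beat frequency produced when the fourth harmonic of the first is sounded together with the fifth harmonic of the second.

8.3 Hz

Fourth harmonic of the first: 4·130.7 = 522.8 Hz.
Fifth harmonic of the second: 5·102.9 = 514.5 Hz.
f_beat = |522.8 − 514.5| = 8.3 Hz.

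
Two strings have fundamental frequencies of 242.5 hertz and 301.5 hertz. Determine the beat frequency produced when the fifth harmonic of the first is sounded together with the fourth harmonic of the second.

6.5 Hz

Fifth harmonic of the first: 5·242.5 = 1212.5 Hz.
Fourth harmonic of the second: 4·301.5 = 1206.0 Hz.
f_beat = |1212.5 − 1206.0| = 6.5 Hz.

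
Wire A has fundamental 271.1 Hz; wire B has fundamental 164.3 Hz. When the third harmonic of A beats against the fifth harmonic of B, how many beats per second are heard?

Third harmonic of the first: 3·271.1 = 813.3 Hz.
Fifth harmonic of the second: 5·164.3 = 821.5 Hz.
f_beat = |813.3 − 821.5| = 8.2 Hz.

8.2 Hz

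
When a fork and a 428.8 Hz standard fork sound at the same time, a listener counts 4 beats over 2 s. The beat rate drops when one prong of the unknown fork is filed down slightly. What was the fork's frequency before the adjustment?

426.8 Hz

Beat frequency = 4/2 = 2 Hz.
|f − 428.8| = 2, so the fork was at either 426.8 Hz or 430.8 Hz.
Filing a prong removes mass and raises the fork's frequency; the adjustment raises the fork's frequency.
The beat rate fell, so the adjustment moved the fork toward 428.8 Hz — it must have started below the reference.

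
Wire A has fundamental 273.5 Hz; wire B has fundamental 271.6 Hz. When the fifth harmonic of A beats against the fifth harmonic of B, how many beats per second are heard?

Fifth harmonic of the first: 5·273.5 = 1367.5 Hz.
Fifth harmonic of the second: 5·271.6 = 1358.0 Hz.
f_beat = |1367.5 − 1358.0| = 9.5 Hz.

9.5 Hz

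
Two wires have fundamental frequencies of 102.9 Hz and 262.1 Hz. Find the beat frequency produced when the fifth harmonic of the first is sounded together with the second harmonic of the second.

Fifth harmonic of the first: 5·102.9 = 514.5 Hz.
Second harmonic of the second: 2·262.1 = 524.2 Hz.
f_beat = |514.5 − 524.2| = 9.7 Hz.

9.7 Hz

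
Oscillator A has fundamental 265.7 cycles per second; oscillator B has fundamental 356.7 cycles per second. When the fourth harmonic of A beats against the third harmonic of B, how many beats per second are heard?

7.3 Hz

Fourth harmonic of the first: 4·265.7 = 1062.8 Hz.
Third harmonic of the second: 3·356.7 = 1070.1 Hz.
f_beat = |1062.8 − 1070.1| = 7.3 Hz.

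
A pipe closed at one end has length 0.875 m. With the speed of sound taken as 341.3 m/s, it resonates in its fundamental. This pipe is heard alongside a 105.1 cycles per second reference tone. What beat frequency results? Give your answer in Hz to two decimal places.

Closed pipe (odd harmonics): f_n = n·v/(4L) = 1·341.3/(4·0.875) = 97.5143 Hz.
f_beat = |97.5143 − 105.1| = 7.59 Hz.

7.59 Hz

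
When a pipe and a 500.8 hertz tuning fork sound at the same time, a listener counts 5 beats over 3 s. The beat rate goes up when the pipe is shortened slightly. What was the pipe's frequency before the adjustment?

502.4667 Hz

Beat frequency = 5/3 = 1.6667 Hz.
|f − 500.8| = 1.6667, so the pipe was at either 499.1333 Hz or 502.4667 Hz.
A shorter pipe has a higher fundamental; the adjustment raises the pipe's frequency.
The beat rate rose, so the adjustment moved the pipe further from 500.8 Hz — it was already above the reference.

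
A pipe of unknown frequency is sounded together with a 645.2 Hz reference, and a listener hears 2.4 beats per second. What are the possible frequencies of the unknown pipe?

642.8 Hz or 647.6 Hz

|f − 645.2| = 2.4, so f = 645.2 ± 2.4.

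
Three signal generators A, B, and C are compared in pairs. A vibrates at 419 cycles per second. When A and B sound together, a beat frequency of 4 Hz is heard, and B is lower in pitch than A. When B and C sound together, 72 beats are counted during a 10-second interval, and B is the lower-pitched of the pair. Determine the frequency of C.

422.2 Hz

B is below A, so f_B = 419 − 4 = 415 Hz.
B–C: Beat frequency = 72/10 = 7.2 Hz.
C is above B, so f_C = 415 + 7.2 = 422.2 Hz.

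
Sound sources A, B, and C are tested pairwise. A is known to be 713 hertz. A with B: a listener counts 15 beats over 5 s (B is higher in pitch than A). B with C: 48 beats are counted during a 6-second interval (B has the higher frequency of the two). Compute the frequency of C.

708 Hz

A–B: Beat frequency = 15/5 = 3 Hz.
B is above A, so f_B = 713 + 3 = 716 Hz.
B–C: Beat frequency = 48/6 = 8 Hz.
C is below B, so f_C = 716 − 8 = 708 Hz.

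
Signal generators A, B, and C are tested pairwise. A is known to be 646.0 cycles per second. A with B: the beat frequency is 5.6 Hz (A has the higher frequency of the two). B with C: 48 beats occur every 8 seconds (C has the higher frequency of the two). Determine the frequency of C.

646.4 Hz

B is below A, so f_B = 646.0 − 5.6 = 640.4 Hz.
B–C: Beat frequency = 48/8 = 6 Hz.
C is above B, so f_C = 640.4 + 6 = 646.4 Hz.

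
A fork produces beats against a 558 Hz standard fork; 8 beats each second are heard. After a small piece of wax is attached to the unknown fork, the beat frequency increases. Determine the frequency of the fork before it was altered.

550 Hz

|f − 558| = 8, so the fork was at either 550 Hz or 566 Hz.
Loading a fork with wax lowers its frequency; the adjustment lowers the fork's frequency.
The beat rate rose, so the adjustment moved the fork further from 558 Hz — it was already below the reference.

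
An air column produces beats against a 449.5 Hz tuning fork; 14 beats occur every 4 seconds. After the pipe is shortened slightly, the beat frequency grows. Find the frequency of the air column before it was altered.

453 Hz

Beat frequency = 14/4 = 3.5 Hz.
|f − 449.5| = 3.5, so the air column was at either 446 Hz or 453 Hz.
A shorter pipe has a higher fundamental; the adjustment raises the air column's frequency.
The beat rate rose, so the adjustment moved the air column further from 449.5 Hz — it was already above the reference.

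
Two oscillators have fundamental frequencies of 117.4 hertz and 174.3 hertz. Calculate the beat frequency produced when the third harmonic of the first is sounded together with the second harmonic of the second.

Third harmonic of the first: 3·117.4 = 352.2 Hz.
Second harmonic of the second: 2·174.3 = 348.6 Hz.
f_beat = |352.2 − 348.6| = 3.6 Hz.

3.6 Hz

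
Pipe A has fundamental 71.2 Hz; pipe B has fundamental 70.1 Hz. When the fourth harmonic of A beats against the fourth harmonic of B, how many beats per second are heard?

4.4 Hz

Fourth harmonic of the first: 4·71.2 = 284.8 Hz.
Fourth harmonic of the second: 4·70.1 = 280.4 Hz.
f_beat = |284.8 − 280.4| = 4.4 Hz.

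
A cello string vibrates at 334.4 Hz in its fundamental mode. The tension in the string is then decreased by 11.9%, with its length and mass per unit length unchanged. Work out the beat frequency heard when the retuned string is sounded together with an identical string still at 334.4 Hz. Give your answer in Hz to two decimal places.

20.53 Hz

For a string, f ∝ √T, so the new frequency is 334.4·√0.881 = 313.8732 Hz.
f_beat = |313.8732 − 334.4| = 20.53 Hz.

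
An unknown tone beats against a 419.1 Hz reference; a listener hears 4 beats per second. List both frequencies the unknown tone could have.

|f − 419.1| = 4, so f = 419.1 ± 4.

415.1 Hz or 423.1 Hz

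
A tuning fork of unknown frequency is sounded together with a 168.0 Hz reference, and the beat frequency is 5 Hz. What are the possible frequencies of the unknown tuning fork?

163 Hz or 173 Hz

|f − 168.0| = 5, so f = 168.0 ± 5.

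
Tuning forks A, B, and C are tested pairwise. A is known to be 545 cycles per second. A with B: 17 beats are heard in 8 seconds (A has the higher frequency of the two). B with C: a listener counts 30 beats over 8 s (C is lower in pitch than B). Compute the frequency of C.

539.125 Hz

A–B: Beat frequency = 17/8 = 2.125 Hz.
B is below A, so f_B = 545 − 2.125 = 542.875 Hz.
B–C: Beat frequency = 30/8 = 3.75 Hz.
C is below B, so f_C = 542.875 − 3.75 = 539.125 Hz.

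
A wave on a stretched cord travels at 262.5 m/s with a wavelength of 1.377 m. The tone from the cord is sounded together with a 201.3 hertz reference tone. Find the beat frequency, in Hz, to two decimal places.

10.67 Hz

Source frequency f = v/λ = 262.5/1.377 = 190.6318 Hz.
f_beat = |190.6318 − 201.3| = 10.67 Hz.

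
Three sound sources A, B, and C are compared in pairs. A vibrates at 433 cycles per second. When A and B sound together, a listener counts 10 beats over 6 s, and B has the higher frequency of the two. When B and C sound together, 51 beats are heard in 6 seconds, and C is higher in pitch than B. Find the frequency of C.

443.1667 Hz

A–B: Beat frequency = 10/6 = 1.6667 Hz.
B is above A, so f_B = 433 + 1.6667 = 434.6667 Hz.
B–C: Beat frequency = 51/6 = 8.5 Hz.
C is above B, so f_C = 434.6667 + 8.5 = 443.1667 Hz.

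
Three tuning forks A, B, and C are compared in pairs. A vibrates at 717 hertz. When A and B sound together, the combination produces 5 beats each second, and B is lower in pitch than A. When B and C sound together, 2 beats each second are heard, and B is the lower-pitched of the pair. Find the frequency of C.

B is below A, so f_B = 717 − 5 = 712 Hz.
C is above B, so f_C = 712 + 2 = 714 Hz.

714 Hz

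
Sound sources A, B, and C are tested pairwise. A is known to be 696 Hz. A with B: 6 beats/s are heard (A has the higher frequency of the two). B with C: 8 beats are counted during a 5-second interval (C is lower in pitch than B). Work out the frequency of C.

B is below A, so f_B = 696 − 6 = 690 Hz.
B–C: Beat frequency = 8/5 = 1.6 Hz.
C is below B, so f_C = 690 − 1.6 = 688.4 Hz.

688.4 Hz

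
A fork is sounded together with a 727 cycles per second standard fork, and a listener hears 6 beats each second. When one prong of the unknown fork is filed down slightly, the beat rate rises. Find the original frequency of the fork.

733 Hz

|f − 727| = 6, so the fork was at either 721 Hz or 733 Hz.
Filing a prong removes mass and raises the fork's frequency; the adjustment raises the fork's frequency.
The beat rate rose, so the adjustment moved the fork further from 727 Hz — it was already above the reference.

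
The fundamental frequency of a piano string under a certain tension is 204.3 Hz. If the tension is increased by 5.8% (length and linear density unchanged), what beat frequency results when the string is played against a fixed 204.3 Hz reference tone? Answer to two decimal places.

5.84 Hz

For a string, f ∝ √T, so the new frequency is 204.3·√1.058 = 210.1412 Hz.
f_beat = |210.1412 − 204.3| = 5.84 Hz.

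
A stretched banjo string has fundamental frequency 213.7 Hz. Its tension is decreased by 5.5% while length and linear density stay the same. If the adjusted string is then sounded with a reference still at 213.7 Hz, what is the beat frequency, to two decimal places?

For a string, f ∝ √T, so the new frequency is 213.7·√0.945 = 207.7401 Hz.
f_beat = |207.7401 − 213.7| = 5.96 Hz.

5.96 Hz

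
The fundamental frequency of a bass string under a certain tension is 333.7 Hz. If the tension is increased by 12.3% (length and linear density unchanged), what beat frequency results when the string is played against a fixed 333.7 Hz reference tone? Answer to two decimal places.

For a string, f ∝ √T, so the new frequency is 333.7·√1.123 = 353.6275 Hz.
f_beat = |353.6275 − 333.7| = 19.93 Hz.

19.93 Hz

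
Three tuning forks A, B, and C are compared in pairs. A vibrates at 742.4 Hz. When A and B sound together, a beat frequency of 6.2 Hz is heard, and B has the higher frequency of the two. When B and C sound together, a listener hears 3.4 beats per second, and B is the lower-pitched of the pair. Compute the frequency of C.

B is above A, so f_B = 742.4 + 6.2 = 748.6 Hz.
C is above B, so f_C = 748.6 + 3.4 = 752 Hz.

752 Hz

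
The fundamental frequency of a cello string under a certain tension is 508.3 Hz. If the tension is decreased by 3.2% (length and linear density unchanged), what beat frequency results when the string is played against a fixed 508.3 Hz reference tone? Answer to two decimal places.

For a string, f ∝ √T, so the new frequency is 508.3·√0.968 = 500.1011 Hz.
f_beat = |500.1011 − 508.3| = 8.20 Hz.

8.20 Hz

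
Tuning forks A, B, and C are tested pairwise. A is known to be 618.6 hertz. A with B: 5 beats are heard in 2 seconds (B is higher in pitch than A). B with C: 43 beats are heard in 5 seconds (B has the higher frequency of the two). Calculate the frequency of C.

612.5 Hz

A–B: Beat frequency = 5/2 = 2.5 Hz.
B is above A, so f_B = 618.6 + 2.5 = 621.1 Hz.
B–C: Beat frequency = 43/5 = 8.6 Hz.
C is below B, so f_C = 621.1 − 8.6 = 612.5 Hz.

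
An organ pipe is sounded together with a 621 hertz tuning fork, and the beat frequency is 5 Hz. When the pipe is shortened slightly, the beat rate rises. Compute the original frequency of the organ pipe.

|f − 621| = 5, so the organ pipe was at either 616 Hz or 626 Hz.
A shorter pipe has a higher fundamental; the adjustment raises the organ pipe's frequency.
The beat rate rose, so the adjustment moved the organ pipe further from 621 Hz — it was already above the reference.

626 Hz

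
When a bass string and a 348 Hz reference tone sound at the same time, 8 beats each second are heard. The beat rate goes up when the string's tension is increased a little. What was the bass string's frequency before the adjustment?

356 Hz

|f − 348| = 8, so the bass string was at either 340 Hz or 356 Hz.
Higher tension means higher frequency; the adjustment raises the bass string's frequency.
The beat rate rose, so the adjustment moved the bass string further from 348 Hz — it was already above the reference.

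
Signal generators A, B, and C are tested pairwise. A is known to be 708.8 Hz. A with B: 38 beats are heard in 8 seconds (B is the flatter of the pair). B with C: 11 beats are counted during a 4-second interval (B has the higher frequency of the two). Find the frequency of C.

701.3 Hz

A–B: Beat frequency = 38/8 = 4.75 Hz.
B is below A, so f_B = 708.8 − 4.75 = 704.05 Hz.
B–C: Beat frequency = 11/4 = 2.75 Hz.
C is below B, so f_C = 704.05 − 2.75 = 701.3 Hz.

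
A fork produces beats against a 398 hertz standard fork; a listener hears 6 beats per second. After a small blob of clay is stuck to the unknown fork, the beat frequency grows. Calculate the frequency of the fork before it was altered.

392 Hz

|f − 398| = 6, so the fork was at either 392 Hz or 404 Hz.
Adding mass to a fork lowers its frequency; the adjustment lowers the fork's frequency.
The beat rate rose, so the adjustment moved the fork further from 398 Hz — it was already below the reference.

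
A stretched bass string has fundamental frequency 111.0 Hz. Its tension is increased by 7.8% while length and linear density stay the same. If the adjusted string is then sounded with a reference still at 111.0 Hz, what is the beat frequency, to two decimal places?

4.25 Hz

For a string, f ∝ √T, so the new frequency is 111.0·√1.078 = 115.2477 Hz.
f_beat = |115.2477 − 111.0| = 4.25 Hz.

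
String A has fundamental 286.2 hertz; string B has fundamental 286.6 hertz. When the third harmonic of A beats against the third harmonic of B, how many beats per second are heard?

Third harmonic of the first: 3·286.2 = 858.6 Hz.
Third harmonic of the second: 3·286.6 = 859.8 Hz.
f_beat = |858.6 − 859.8| = 1.2 Hz.

1.2 Hz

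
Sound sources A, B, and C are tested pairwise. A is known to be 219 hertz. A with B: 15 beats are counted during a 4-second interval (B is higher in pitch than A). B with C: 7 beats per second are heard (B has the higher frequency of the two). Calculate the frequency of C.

A–B: Beat frequency = 15/4 = 3.75 Hz.
B is above A, so f_B = 219 + 3.75 = 222.75 Hz.
C is below B, so f_C = 222.75 − 7 = 215.75 Hz.

215.75 Hz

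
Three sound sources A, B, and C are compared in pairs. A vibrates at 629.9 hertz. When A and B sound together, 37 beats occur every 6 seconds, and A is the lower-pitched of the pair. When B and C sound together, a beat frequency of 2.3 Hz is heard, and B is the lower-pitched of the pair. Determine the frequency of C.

A–B: Beat frequency = 37/6 = 6.1667 Hz.
B is above A, so f_B = 629.9 + 6.1667 = 636.0667 Hz.
C is above B, so f_C = 636.0667 + 2.3 = 638.3667 Hz.

638.3667 Hz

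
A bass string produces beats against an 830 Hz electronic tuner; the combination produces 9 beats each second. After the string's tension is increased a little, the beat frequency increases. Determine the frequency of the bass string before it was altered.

839 Hz

|f − 830| = 9, so the bass string was at either 821 Hz or 839 Hz.
Higher tension means higher frequency; the adjustment raises the bass string's frequency.
The beat rate rose, so the adjustment moved the bass string further from 830 Hz — it was already above the reference.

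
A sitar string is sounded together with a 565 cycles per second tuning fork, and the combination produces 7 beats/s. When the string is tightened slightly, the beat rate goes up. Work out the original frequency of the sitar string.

|f − 565| = 7, so the sitar string was at either 558 Hz or 572 Hz.
Increasing tension raises a string's frequency; the adjustment raises the sitar string's frequency.
The beat rate rose, so the adjustment moved the sitar string further from 565 Hz — it was already above the reference.

572 Hz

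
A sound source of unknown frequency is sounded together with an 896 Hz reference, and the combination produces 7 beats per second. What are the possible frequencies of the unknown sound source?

|f − 896| = 7, so f = 896 ± 7.

889 Hz or 903 Hz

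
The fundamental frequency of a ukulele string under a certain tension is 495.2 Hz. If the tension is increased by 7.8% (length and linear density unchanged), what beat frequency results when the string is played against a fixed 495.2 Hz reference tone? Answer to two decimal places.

18.95 Hz

For a string, f ∝ √T, so the new frequency is 495.2·√1.078 = 514.1502 Hz.
f_beat = |514.1502 − 495.2| = 18.95 Hz.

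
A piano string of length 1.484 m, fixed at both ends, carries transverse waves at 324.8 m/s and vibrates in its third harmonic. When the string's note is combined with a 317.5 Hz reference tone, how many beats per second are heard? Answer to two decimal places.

10.80 Hz

For a string fixed at both ends, f_n = n·v/(2L) = 3·324.8/(2·1.484) = 328.3019 Hz.
f_beat = |328.3019 − 317.5| = 10.80 Hz.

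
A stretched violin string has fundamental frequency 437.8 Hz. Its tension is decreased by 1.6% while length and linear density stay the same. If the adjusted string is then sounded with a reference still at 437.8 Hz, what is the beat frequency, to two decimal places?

For a string, f ∝ √T, so the new frequency is 437.8·√0.984 = 434.2835 Hz.
f_beat = |434.2835 − 437.8| = 3.52 Hz.

3.52 Hz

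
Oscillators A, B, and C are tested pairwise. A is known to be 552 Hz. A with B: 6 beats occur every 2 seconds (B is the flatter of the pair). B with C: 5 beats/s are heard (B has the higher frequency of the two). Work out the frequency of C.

544 Hz

A–B: Beat frequency = 6/2 = 3 Hz.
B is below A, so f_B = 552 − 3 = 549 Hz.
C is below B, so f_C = 549 − 5 = 544 Hz.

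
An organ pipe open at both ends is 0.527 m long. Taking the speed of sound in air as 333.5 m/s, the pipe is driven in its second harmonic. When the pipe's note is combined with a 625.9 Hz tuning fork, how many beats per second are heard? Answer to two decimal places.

6.93 Hz

Open pipe: f_n = n·v/(2L) = 2·333.5/(2·0.527) = 632.8273 Hz.
f_beat = |632.8273 − 625.9| = 6.93 Hz.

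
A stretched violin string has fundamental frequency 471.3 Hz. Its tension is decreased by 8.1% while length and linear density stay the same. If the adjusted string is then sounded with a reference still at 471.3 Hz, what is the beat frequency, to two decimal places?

19.49 Hz

For a string, f ∝ √T, so the new frequency is 471.3·√0.919 = 451.8093 Hz.
f_beat = |451.8093 − 471.3| = 19.49 Hz.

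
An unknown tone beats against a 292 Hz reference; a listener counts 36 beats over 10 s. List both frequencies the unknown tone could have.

Beat frequency = 36/10 = 3.6 Hz.
|f − 292| = 3.6, so f = 292 ± 3.6.

288.4 Hz or 295.6 Hz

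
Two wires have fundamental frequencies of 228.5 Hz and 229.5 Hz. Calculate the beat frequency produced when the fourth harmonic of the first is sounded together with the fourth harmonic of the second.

Fourth harmonic of the first: 4·228.5 = 914.0 Hz.
Fourth harmonic of the second: 4·229.5 = 918.0 Hz.
f_beat = |914.0 − 918.0| = 4.0 Hz.

4.0 Hz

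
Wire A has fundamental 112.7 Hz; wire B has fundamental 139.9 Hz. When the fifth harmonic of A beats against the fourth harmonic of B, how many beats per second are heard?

3.9 Hz

Fifth harmonic of the first: 5·112.7 = 563.5 Hz.
Fourth harmonic of the second: 4·139.9 = 559.6 Hz.
f_beat = |563.5 − 559.6| = 3.9 Hz.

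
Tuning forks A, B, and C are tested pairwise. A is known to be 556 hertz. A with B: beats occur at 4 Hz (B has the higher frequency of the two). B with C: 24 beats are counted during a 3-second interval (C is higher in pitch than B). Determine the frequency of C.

B is above A, so f_B = 556 + 4 = 560 Hz.
B–C: Beat frequency = 24/3 = 8 Hz.
C is above B, so f_C = 560 + 8 = 568 Hz.

568 Hz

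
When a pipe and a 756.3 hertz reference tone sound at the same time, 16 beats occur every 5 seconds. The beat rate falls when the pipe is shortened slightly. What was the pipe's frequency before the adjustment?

Beat frequency = 16/5 = 3.2 Hz.
|f − 756.3| = 3.2, so the pipe was at either 753.1 Hz or 759.5 Hz.
A shorter pipe has a higher fundamental; the adjustment raises the pipe's frequency.
The beat rate fell, so the adjustment moved the pipe toward 756.3 Hz — it must have started below the reference.

753.1 Hz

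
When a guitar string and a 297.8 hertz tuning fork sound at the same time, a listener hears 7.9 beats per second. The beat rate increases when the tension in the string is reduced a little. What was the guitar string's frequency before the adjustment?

289.9 Hz

|f − 297.8| = 7.9, so the guitar string was at either 289.9 Hz or 305.7 Hz.
Lower tension means lower frequency; the adjustment lowers the guitar string's frequency.
The beat rate rose, so the adjustment moved the guitar string further from 297.8 Hz — it was already below the reference.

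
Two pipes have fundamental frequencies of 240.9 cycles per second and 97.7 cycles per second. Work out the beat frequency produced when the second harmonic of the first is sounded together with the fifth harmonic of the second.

Second harmonic of the first: 2·240.9 = 481.8 Hz.
Fifth harmonic of the second: 5·97.7 = 488.5 Hz.
f_beat = |481.8 − 488.5| = 6.7 Hz.

6.7 Hz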